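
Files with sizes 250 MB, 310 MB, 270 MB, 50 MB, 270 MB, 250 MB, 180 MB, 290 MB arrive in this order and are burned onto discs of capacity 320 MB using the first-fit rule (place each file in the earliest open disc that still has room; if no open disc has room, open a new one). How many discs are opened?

7

  250 → disc 1 (new)  [load 250/320]
  310 → disc 2 (new)  [load 310/320]
  270 → disc 3 (new)  [load 270/320]
  50 → disc 1  [load 300/320]
  270 → disc 4 (new)  [load 270/320]
  250 → disc 5 (new)  [load 250/320]
  180 → disc 6 (new)  [load 180/320]
  290 → disc 7 (new)  [load 290/320]
7 discs opened.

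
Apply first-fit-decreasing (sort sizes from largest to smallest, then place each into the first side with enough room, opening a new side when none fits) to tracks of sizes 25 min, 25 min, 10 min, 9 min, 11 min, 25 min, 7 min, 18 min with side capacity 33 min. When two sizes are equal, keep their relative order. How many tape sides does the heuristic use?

5

Sorted descending: 25, 25, 25, 18, 11, 10, 9, 7.
  25 → side 1 (new)  [load 25/33]
  25 → side 2 (new)  [load 25/33]
  25 → side 3 (new)  [load 25/33]
  18 → side 4 (new)  [load 18/33]
  11 → side 4  [load 29/33]
  10 → side 5 (new)  [load 10/33]
  9 → side 5  [load 19/33]
  7 → side 1  [load 32/33]
5 tape sides opened.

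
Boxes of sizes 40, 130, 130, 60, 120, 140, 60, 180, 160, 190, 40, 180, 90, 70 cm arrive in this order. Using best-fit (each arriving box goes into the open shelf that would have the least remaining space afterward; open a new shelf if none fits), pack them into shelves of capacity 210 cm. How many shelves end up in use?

  40 → shelf 1 (new)  [load 40/210]
  130 → shelf 1  [load 170/210]
  130 → shelf 2 (new)  [load 130/210]
  60 → shelf 2  [load 190/210]
  120 → shelf 3 (new)  [load 120/210]
  140 → shelf 4 (new)  [load 140/210]
  60 → shelf 4  [load 200/210]
  180 → shelf 5 (new)  [load 180/210]
  160 → shelf 6 (new)  [load 160/210]
  190 → shelf 7 (new)  [load 190/210]
  40 → shelf 1  [load 210/210]
  180 → shelf 8 (new)  [load 180/210]
  90 → shelf 3  [load 210/210]
  70 → shelf 9 (new)  [load 70/210]
9 shelves opened.

9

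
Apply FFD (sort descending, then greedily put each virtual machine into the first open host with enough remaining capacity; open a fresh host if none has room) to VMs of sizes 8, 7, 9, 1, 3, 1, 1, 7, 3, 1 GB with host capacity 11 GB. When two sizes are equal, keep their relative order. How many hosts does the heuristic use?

4

Sorted descending: 9, 8, 7, 7, 3, 3, 1, 1, 1, 1.
  9 → host 1 (new)  [load 9/11]
  8 → host 2 (new)  [load 8/11]
  7 → host 3 (new)  [load 7/11]
  7 → host 4 (new)  [load 7/11]
  3 → host 2  [load 11/11]
  3 → host 3  [load 10/11]
  1 → host 1  [load 10/11]
  1 → host 1  [load 11/11]
  1 → host 3  [load 11/11]
  1 → host 4  [load 8/11]
4 hosts opened.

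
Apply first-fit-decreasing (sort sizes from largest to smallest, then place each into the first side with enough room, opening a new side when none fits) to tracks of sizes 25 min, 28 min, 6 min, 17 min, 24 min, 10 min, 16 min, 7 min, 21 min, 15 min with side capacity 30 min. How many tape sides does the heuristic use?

7

Sorted descending: 28, 25, 24, 21, 17, 16, 15, 10, 7, 6.
  28 → side 1 (new)  [load 28/30]
  25 → side 2 (new)  [load 25/30]
  24 → side 3 (new)  [load 24/30]
  21 → side 4 (new)  [load 21/30]
  17 → side 5 (new)  [load 17/30]
  16 → side 6 (new)  [load 16/30]
  15 → side 7 (new)  [load 15/30]
  10 → side 5  [load 27/30]
  7 → side 4  [load 28/30]
  6 → side 3  [load 30/30]
7 tape sides opened.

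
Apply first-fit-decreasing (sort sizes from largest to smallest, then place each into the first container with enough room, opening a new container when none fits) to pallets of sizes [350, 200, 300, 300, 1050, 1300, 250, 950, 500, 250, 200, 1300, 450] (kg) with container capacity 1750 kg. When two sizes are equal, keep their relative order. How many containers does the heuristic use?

Sorted descending: 1300, 1300, 1050, 950, 500, 450, 350, 300, 300, 250, 250, 200, 200.
  1300 → container 1 (new)  [load 1300/1750]
  1300 → container 2 (new)  [load 1300/1750]
  1050 → container 3 (new)  [load 1050/1750]
  950 → container 4 (new)  [load 950/1750]
  500 → container 3  [load 1550/1750]
  450 → container 1  [load 1750/1750]
  350 → container 2  [load 1650/1750]
  300 → container 4  [load 1250/1750]
  300 → container 4  [load 1550/1750]
  250 → container 5 (new)  [load 250/1750]
  250 → container 5  [load 500/1750]
  200 → container 3  [load 1750/1750]
  200 → container 4  [load 1750/1750]
5 containers opened.

5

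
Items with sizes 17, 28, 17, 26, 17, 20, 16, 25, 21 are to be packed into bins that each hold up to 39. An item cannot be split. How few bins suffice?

Total = 28 + 26 + 25 + 21 + 20 + 17 + 17 + 17 + 16 = 187.
Lower bound: ⌈187/39⌉ = 5 bins.
A packing using 6 bins:
  bin 1: 28 = 28
  bin 2: 26 = 26
  bin 3: 25 = 25
  bin 4: 21 + 17 = 38
  bin 5: 20 + 17 = 37
  bin 6: 17 + 16 = 33
No arrangement into 5 bins stays within capacity, so 6 is optimal.

6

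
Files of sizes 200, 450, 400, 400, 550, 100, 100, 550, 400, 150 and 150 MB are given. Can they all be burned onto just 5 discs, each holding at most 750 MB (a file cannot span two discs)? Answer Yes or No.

No

Total = 3450 MB; ⌈3450/750⌉ = 5.
6 files each exceed half the capacity and cannot share a disc, forcing at least 6 discs.
At least 6 discs are required, but only 5 are allowed.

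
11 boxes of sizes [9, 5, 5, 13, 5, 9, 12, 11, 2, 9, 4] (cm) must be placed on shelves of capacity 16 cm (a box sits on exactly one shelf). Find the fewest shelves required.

6

Total = 13 + 12 + 11 + 9 + 9 + 9 + 5 + 5 + 5 + 4 + 2 = 84 cm.
Lower bound: ⌈84/16⌉ = 6 shelves.
A packing using 6 shelves:
  shelf 1: 13 + 2 = 15
  shelf 2: 12 + 4 = 16
  shelf 3: 11 + 5 = 16
  shelf 4: 9 + 5 = 14
  shelf 5: 9 + 5 = 14
  shelf 6: 9 = 9
This matches the lower bound, so 6 is optimal.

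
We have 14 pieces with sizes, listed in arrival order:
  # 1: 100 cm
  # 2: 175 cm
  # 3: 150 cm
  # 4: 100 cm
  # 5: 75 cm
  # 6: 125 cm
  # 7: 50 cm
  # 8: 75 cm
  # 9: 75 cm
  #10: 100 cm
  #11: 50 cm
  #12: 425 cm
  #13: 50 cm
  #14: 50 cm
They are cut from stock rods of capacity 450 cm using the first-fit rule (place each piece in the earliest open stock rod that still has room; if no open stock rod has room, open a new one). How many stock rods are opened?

  100 → stock rod 1 (new)  [load 100/450]
  175 → stock rod 1  [load 275/450]
  150 → stock rod 1  [load 425/450]
  100 → stock rod 2 (new)  [load 100/450]
  75 → stock rod 2  [load 175/450]
  125 → stock rod 2  [load 300/450]
  50 → stock rod 2  [load 350/450]
  75 → stock rod 2  [load 425/450]
  75 → stock rod 3 (new)  [load 75/450]
  100 → stock rod 3  [load 175/450]
  50 → stock rod 3  [load 225/450]
  425 → stock rod 4 (new)  [load 425/450]
  50 → stock rod 3  [load 275/450]
  50 → stock rod 3  [load 325/450]
4 stock rods opened.

4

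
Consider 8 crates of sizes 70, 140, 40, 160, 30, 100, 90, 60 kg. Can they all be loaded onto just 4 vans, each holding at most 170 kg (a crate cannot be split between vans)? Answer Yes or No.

Total = 690 kg; ⌈690/170⌉ = 5.
At least 5 vans are required, but only 4 are allowed.

No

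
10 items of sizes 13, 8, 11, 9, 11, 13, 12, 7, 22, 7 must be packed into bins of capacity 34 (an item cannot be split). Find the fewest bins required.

Total = 22 + 13 + 13 + 12 + 11 + 11 + 9 + 8 + 7 + 7 = 113.
Lower bound: ⌈113/34⌉ = 4 bins.
A packing using 4 bins:
  bin 1: 22 + 12 = 34
  bin 2: 13 + 13 + 8 = 34
  bin 3: 11 + 11 + 9 = 31
  bin 4: 7 + 7 = 14
This matches the lower bound, so 4 is optimal.

4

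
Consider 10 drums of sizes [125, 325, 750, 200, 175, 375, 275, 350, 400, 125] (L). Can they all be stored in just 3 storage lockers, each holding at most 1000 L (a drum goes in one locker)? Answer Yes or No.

Total = 3100 L; ⌈3100/1000⌉ = 4.
At least 4 storage lockers are required, but only 3 are allowed.

No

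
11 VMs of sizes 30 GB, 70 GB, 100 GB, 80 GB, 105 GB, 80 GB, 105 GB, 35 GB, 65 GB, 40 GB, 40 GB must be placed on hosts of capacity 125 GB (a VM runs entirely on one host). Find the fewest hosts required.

Total = 105 + 105 + 100 + 80 + 80 + 70 + 65 + 40 + 40 + 35 + 30 = 750 GB.
Lower bound: ⌈750/125⌉ = 6 hosts.
Also, 7 VMs each exceed 125/2 GB, and no two of those can share a host, so at least 7 hosts are needed.
A packing using 7 hosts:
  host 1: 105 = 105
  host 2: 105 = 105
  host 3: 100 = 100
  host 4: 80 + 40 = 120
  host 5: 80 + 40 = 120
  host 6: 70 + 35 = 105
  host 7: 65 + 30 = 95
This matches the lower bound, so 7 is optimal.

7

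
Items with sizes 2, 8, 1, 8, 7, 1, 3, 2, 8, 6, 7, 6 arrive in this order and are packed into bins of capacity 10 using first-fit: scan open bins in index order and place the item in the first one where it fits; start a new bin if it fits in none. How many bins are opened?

7

  2 → bin 1 (new)  [load 2/10]
  8 → bin 1  [load 10/10]
  1 → bin 2 (new)  [load 1/10]
  8 → bin 2  [load 9/10]
  7 → bin 3 (new)  [load 7/10]
  1 → bin 2  [load 10/10]
  3 → bin 3  [load 10/10]
  2 → bin 4 (new)  [load 2/10]
  8 → bin 4  [load 10/10]
  6 → bin 5 (new)  [load 6/10]
  7 → bin 6 (new)  [load 7/10]
  6 → bin 7 (new)  [load 6/10]
7 bins opened.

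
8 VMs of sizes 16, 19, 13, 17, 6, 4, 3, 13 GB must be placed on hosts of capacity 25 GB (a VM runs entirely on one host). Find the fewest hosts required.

5

Total = 19 + 17 + 16 + 13 + 13 + 6 + 4 + 3 = 91 GB.
Lower bound: ⌈91/25⌉ = 4 hosts.
Also, 5 VMs each exceed 25/2 GB, and no two of those can share a host, so at least 5 hosts are needed.
A packing using 5 hosts:
  host 1: 19 + 6 = 25
  host 2: 17 + 4 + 3 = 24
  host 3: 16 = 16
  host 4: 13 = 13
  host 5: 13 = 13
This matches the lower bound, so 5 is optimal.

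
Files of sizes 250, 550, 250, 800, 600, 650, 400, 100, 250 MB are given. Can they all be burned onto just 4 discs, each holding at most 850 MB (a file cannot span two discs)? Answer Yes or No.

Total = 3850 MB; ⌈3850/850⌉ = 5.
At least 5 discs are required, but only 4 are allowed.

No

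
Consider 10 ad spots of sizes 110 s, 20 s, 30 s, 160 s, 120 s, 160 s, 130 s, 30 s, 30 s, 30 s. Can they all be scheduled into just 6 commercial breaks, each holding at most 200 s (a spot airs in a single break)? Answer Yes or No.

A valid assignment using 5 commercial breaks:
  break 1: 160 + 30 = 190
  break 2: 160 + 30 = 190
  break 3: 130 + 30 + 30 = 190
  break 4: 120 + 20 = 140
  break 5: 110 = 110
That uses only 5 ≤ 6, so 6 commercial breaks are enough.

Yes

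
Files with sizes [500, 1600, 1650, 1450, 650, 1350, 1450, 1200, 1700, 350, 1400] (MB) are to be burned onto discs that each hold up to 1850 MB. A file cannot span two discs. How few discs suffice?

8

Total = 1700 + 1650 + 1600 + 1450 + 1450 + 1400 + 1350 + 1200 + 650 + 500 + 350 = 13300 MB.
Lower bound: ⌈13300/1850⌉ = 8 discs.
A packing using 8 discs:
  disc 1: 1700 = 1700
  disc 2: 1650 = 1650
  disc 3: 1600 = 1600
  disc 4: 1450 + 350 = 1800
  disc 5: 1450 = 1450
  disc 6: 1400 = 1400
  disc 7: 1350 + 500 = 1850
  disc 8: 1200 + 650 = 1850
This matches the lower bound, so 8 is optimal.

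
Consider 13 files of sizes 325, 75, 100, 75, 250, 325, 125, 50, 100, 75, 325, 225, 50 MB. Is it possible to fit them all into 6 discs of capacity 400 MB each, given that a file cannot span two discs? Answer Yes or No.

A valid assignment using 6 discs:
  disc 1: 325 + 75 = 400
  disc 2: 325 + 75 = 400
  disc 3: 325 + 75 = 400
  disc 4: 250 + 125 = 375
  disc 5: 225 + 100 + 50 = 375
  disc 6: 100 + 50 = 150
Every load is within 400 MB, so 6 discs suffice.

Yes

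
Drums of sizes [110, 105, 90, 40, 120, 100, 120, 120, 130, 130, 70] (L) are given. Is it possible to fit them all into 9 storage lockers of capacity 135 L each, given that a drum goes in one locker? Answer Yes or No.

Total = 1135 L; ⌈1135/135⌉ = 9.
10 drums each exceed half the capacity and cannot share a locker, forcing at least 10 storage lockers.
At least 10 storage lockers are required, but only 9 are allowed.

No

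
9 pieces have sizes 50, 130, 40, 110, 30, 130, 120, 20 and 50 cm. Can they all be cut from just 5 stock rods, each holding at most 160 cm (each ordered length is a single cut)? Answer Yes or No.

A valid assignment using 5 stock rods:
  stock rod 1: 130 + 30 = 160
  stock rod 2: 130 + 20 = 150
  stock rod 3: 120 + 40 = 160
  stock rod 4: 110 + 50 = 160
  stock rod 5: 50 = 50
Every load is within 160 cm, so 5 stock rods suffice.

Yes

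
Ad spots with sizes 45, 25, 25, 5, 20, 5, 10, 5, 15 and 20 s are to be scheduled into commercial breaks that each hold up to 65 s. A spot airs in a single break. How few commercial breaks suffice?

Total = 45 + 25 + 25 + 20 + 20 + 15 + 10 + 5 + 5 + 5 = 175 s.
Lower bound: ⌈175/65⌉ = 3 commercial breaks.
A packing using 3 commercial breaks:
  break 1: 45 + 20 = 65
  break 2: 25 + 25 + 15 = 65
  break 3: 20 + 10 + 5 + 5 + 5 = 45
This matches the lower bound, so 3 is optimal.

3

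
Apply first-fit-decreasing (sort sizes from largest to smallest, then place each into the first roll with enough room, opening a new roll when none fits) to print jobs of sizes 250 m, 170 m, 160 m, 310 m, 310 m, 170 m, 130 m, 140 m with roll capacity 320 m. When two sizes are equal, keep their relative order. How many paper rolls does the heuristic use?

6

Sorted descending: 310, 310, 250, 170, 170, 160, 140, 130.
  310 → roll 1 (new)  [load 310/320]
  310 → roll 2 (new)  [load 310/320]
  250 → roll 3 (new)  [load 250/320]
  170 → roll 4 (new)  [load 170/320]
  170 → roll 5 (new)  [load 170/320]
  160 → roll 6 (new)  [load 160/320]
  140 → roll 4  [load 310/320]
  130 → roll 5  [load 300/320]
6 paper rolls opened.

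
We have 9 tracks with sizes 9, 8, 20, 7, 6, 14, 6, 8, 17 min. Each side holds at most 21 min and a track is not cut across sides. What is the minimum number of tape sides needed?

Total = 20 + 17 + 14 + 9 + 8 + 8 + 7 + 6 + 6 = 95 min.
Lower bound: ⌈95/21⌉ = 5 tape sides.
A packing using 5 tape sides:
  side 1: 20 = 20
  side 2: 17 = 17
  side 3: 14 + 7 = 21
  side 4: 9 + 8 = 17
  side 5: 8 + 6 + 6 = 20
This matches the lower bound, so 5 is optimal.

5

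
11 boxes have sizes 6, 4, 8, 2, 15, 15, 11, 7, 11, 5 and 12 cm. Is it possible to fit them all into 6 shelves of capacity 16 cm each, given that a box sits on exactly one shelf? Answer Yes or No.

No

Total = 96 cm; ⌈96/16⌉ = 6.
The bound of 6 does not rule out 6, but exhaustive search shows no assignment into 6 shelves of capacity 16 cm exists — the minimum is 7.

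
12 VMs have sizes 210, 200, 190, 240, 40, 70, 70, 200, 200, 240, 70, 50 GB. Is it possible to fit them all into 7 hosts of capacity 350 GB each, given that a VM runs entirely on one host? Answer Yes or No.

A valid assignment using 7 hosts:
  host 1: 240 + 70 + 40 = 350
  host 2: 240 + 70 = 310
  host 3: 210 + 70 + 50 = 330
  host 4: 200 = 200
  host 5: 200 = 200
  host 6: 200 = 200
  host 7: 190 = 190
Every load is within 350 GB, so 7 hosts suffice.

Yes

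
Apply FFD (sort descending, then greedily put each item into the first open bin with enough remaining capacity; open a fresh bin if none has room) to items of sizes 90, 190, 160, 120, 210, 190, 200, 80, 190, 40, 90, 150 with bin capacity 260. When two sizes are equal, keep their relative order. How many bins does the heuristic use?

8

Sorted descending: 210, 200, 190, 190, 190, 160, 150, 120, 90, 90, 80, 40.
  210 → bin 1 (new)  [load 210/260]
  200 → bin 2 (new)  [load 200/260]
  190 → bin 3 (new)  [load 190/260]
  190 → bin 4 (new)  [load 190/260]
  190 → bin 5 (new)  [load 190/260]
  160 → bin 6 (new)  [load 160/260]
  150 → bin 7 (new)  [load 150/260]
  120 → bin 8 (new)  [load 120/260]
  90 → bin 6  [load 250/260]
  90 → bin 7  [load 240/260]
  80 → bin 8  [load 200/260]
  40 → bin 1  [load 250/260]
8 bins opened.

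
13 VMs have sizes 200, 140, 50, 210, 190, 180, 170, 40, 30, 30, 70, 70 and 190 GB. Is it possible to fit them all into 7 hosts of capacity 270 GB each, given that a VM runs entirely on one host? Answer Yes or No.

Yes

A valid assignment using 7 hosts:
  host 1: 210 + 50 = 260
  host 2: 200 + 70 = 270
  host 3: 190 + 70 = 260
  host 4: 190 + 40 + 30 = 260
  host 5: 180 + 30 = 210
  host 6: 170 = 170
  host 7: 140 = 140
Every load is within 270 GB, so 7 hosts suffice.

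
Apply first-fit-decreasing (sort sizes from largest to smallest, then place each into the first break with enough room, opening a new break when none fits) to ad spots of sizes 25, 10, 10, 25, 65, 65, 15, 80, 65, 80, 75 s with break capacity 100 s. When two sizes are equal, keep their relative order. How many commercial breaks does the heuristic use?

6

Sorted descending: 80, 80, 75, 65, 65, 65, 25, 25, 15, 10, 10.
  80 → break 1 (new)  [load 80/100]
  80 → break 2 (new)  [load 80/100]
  75 → break 3 (new)  [load 75/100]
  65 → break 4 (new)  [load 65/100]
  65 → break 5 (new)  [load 65/100]
  65 → break 6 (new)  [load 65/100]
  25 → break 3  [load 100/100]
  25 → break 4  [load 90/100]
  15 → break 1  [load 95/100]
  10 → break 2  [load 90/100]
  10 → break 2  [load 100/100]
6 commercial breaks opened.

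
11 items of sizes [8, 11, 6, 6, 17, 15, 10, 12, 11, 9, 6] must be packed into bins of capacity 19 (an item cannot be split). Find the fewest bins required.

7

Total = 17 + 15 + 12 + 11 + 11 + 10 + 9 + 8 + 6 + 6 + 6 = 111.
Lower bound: ⌈111/19⌉ = 6 bins.
A packing using 7 bins:
  bin 1: 17 = 17
  bin 2: 15 = 15
  bin 3: 12 + 6 = 18
  bin 4: 11 + 8 = 19
  bin 5: 11 + 6 = 17
  bin 6: 10 + 9 = 19
  bin 7: 6 = 6
No arrangement into 6 bins stays within capacity, so 7 is optimal.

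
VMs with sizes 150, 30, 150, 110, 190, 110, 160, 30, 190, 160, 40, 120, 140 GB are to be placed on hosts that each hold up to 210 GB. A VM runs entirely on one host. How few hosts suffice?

Total = 190 + 190 + 160 + 160 + 150 + 150 + 140 + 120 + 110 + 110 + 40 + 30 + 30 = 1580 GB.
Lower bound: ⌈1580/210⌉ = 8 hosts.
Also, 10 VMs each exceed 105 GB, and no two of those can share a host, so at least 10 hosts are needed.
A packing using 10 hosts:
  host 1: 190 = 190
  host 2: 190 = 190
  host 3: 160 + 40 = 200
  host 4: 160 + 30 = 190
  host 5: 150 + 30 = 180
  host 6: 150 = 150
  host 7: 140 = 140
  host 8: 120 = 120
  host 9: 110 = 110
  host 10: 110 = 110
This matches the lower bound, so 10 is optimal.

10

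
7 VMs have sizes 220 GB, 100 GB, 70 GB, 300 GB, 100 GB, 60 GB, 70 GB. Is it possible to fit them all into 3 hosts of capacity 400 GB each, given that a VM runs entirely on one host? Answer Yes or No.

A valid assignment using 3 hosts:
  host 1: 300 + 100 = 400
  host 2: 220 + 100 + 70 = 390
  host 3: 70 + 60 = 130
Every load is within 400 GB, so 3 hosts suffice.

Yes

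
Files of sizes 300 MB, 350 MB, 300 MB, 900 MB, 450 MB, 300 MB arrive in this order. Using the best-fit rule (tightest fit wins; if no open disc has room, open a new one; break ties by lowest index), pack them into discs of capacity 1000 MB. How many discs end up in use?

3

  300 → disc 1 (new)  [load 300/1000]
  350 → disc 1  [load 650/1000]
  300 → disc 1  [load 950/1000]
  900 → disc 2 (new)  [load 900/1000]
  450 → disc 3 (new)  [load 450/1000]
  300 → disc 3  [load 750/1000]
3 discs opened.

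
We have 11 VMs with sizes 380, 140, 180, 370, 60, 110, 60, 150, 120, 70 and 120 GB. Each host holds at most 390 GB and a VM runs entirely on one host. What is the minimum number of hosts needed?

5

Total = 380 + 370 + 180 + 150 + 140 + 120 + 120 + 110 + 70 + 60 + 60 = 1760 GB.
Lower bound: ⌈1760/390⌉ = 5 hosts.
A packing using 5 hosts:
  host 1: 380 = 380
  host 2: 370 = 370
  host 3: 180 + 150 + 60 = 390
  host 4: 140 + 120 + 120 = 380
  host 5: 110 + 70 + 60 = 240
This matches the lower bound, so 5 is optimal.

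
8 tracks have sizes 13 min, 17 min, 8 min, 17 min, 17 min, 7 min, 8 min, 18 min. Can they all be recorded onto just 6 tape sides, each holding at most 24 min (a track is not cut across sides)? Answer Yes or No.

A valid assignment using 6 tape sides:
  side 1: 18 = 18
  side 2: 17 + 7 = 24
  side 3: 17 = 17
  side 4: 17 = 17
  side 5: 13 + 8 = 21
  side 6: 8 = 8
Every load is within 24 min, so 6 tape sides suffice.

Yes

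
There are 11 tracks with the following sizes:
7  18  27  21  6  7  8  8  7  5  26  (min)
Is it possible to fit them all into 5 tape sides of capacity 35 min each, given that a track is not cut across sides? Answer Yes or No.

A valid assignment using 5 tape sides:
  side 1: 27 + 8 = 35
  side 2: 26 + 8 = 34
  side 3: 21 + 7 + 7 = 35
  side 4: 18 + 7 + 6 = 31
  side 5: 5 = 5
Every load is within 35 min, so 5 tape sides suffice.

Yes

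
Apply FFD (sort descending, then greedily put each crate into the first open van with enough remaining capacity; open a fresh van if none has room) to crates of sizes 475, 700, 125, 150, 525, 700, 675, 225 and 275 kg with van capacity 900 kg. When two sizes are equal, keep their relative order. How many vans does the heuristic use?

Sorted descending: 700, 700, 675, 525, 475, 275, 225, 150, 125.
  700 → van 1 (new)  [load 700/900]
  700 → van 2 (new)  [load 700/900]
  675 → van 3 (new)  [load 675/900]
  525 → van 4 (new)  [load 525/900]
  475 → van 5 (new)  [load 475/900]
  275 → van 4  [load 800/900]
  225 → van 3  [load 900/900]
  150 → van 1  [load 850/900]
  125 → van 2  [load 825/900]
5 vans opened.

5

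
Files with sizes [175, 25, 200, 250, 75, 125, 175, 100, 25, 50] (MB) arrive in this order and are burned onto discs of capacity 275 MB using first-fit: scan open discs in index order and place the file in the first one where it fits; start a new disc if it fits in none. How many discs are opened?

5

  175 → disc 1 (new)  [load 175/275]
  25 → disc 1  [load 200/275]
  200 → disc 2 (new)  [load 200/275]
  250 → disc 3 (new)  [load 250/275]
  75 → disc 1  [load 275/275]
  125 → disc 4 (new)  [load 125/275]
  175 → disc 5 (new)  [load 175/275]
  100 → disc 4  [load 225/275]
  25 → disc 2  [load 225/275]
  50 → disc 2  [load 275/275]
5 discs opened.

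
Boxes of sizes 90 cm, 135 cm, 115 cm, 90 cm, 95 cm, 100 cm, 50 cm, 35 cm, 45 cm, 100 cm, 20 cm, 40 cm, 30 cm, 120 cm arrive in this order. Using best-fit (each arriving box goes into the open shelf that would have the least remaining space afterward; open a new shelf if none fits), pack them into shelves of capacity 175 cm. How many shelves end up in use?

  90 → shelf 1 (new)  [load 90/175]
  135 → shelf 2 (new)  [load 135/175]
  115 → shelf 3 (new)  [load 115/175]
  90 → shelf 4 (new)  [load 90/175]
  95 → shelf 5 (new)  [load 95/175]
  100 → shelf 6 (new)  [load 100/175]
  50 → shelf 3  [load 165/175]
  35 → shelf 2  [load 170/175]
  45 → shelf 6  [load 145/175]
  100 → shelf 7 (new)  [load 100/175]
  20 → shelf 6  [load 165/175]
  40 → shelf 7  [load 140/175]
  30 → shelf 7  [load 170/175]
  120 → shelf 8 (new)  [load 120/175]
8 shelves opened.

8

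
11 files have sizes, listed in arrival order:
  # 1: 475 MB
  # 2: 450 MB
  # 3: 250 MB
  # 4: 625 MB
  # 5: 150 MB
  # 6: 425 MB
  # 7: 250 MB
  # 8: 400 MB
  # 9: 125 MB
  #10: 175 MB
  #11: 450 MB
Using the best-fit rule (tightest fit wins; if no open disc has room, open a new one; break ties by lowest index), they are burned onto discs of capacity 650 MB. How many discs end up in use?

7

  475 → disc 1 (new)  [load 475/650]
  450 → disc 2 (new)  [load 450/650]
  250 → disc 3 (new)  [load 250/650]
  625 → disc 4 (new)  [load 625/650]
  150 → disc 1  [load 625/650]
  425 → disc 5 (new)  [load 425/650]
  250 → disc 3  [load 500/650]
  400 → disc 6 (new)  [load 400/650]
  125 → disc 3  [load 625/650]
  175 → disc 2  [load 625/650]
  450 → disc 7 (new)  [load 450/650]
7 discs opened.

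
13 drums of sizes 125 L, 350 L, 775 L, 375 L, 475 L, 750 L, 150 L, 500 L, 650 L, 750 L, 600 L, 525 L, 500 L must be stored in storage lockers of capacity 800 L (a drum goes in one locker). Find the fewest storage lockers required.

10

Total = 775 + 750 + 750 + 650 + 600 + 525 + 500 + 500 + 475 + 375 + 350 + 150 + 125 = 6525 L.
Lower bound: ⌈6525/800⌉ = 9 storage lockers.
A packing using 10 storage lockers:
  locker 1: 775 = 775
  locker 2: 750 = 750
  locker 3: 750 = 750
  locker 4: 650 + 150 = 800
  locker 5: 600 + 125 = 725
  locker 6: 525 = 525
  locker 7: 500 = 500
  locker 8: 500 = 500
  locker 9: 475 = 475
  locker 10: 375 + 350 = 725
No arrangement into 9 storage lockers stays within capacity, so 10 is optimal.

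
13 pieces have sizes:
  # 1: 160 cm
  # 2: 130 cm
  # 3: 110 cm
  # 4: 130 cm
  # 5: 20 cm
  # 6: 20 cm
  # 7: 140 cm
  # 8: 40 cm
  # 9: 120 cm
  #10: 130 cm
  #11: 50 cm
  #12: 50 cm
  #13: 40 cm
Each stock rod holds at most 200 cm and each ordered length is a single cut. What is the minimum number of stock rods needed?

7

Total = 160 + 140 + 130 + 130 + 130 + 120 + 110 + 50 + 50 + 40 + 40 + 20 + 20 = 1140 cm.
Lower bound: ⌈1140/200⌉ = 6 stock rods.
Also, 7 pieces each exceed 100 cm, and no two of those can share a stock rod, so at least 7 stock rods are needed.
A packing using 7 stock rods:
  stock rod 1: 160 + 40 = 200
  stock rod 2: 140 + 50 = 190
  stock rod 3: 130 + 50 + 20 = 200
  stock rod 4: 130 + 40 + 20 = 190
  stock rod 5: 130 = 130
  stock rod 6: 120 = 120
  stock rod 7: 110 = 110
This matches the lower bound, so 7 is optimal.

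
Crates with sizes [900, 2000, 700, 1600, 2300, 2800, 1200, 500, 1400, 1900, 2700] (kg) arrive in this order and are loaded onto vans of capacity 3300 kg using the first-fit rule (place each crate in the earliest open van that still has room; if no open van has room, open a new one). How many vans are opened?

7

  900 → van 1 (new)  [load 900/3300]
  2000 → van 1  [load 2900/3300]
  700 → van 2 (new)  [load 700/3300]
  1600 → van 2  [load 2300/3300]
  2300 → van 3 (new)  [load 2300/3300]
  2800 → van 4 (new)  [load 2800/3300]
  1200 → van 5 (new)  [load 1200/3300]
  500 → van 2  [load 2800/3300]
  1400 → van 5  [load 2600/3300]
  1900 → van 6 (new)  [load 1900/3300]
  2700 → van 7 (new)  [load 2700/3300]
7 vans opened.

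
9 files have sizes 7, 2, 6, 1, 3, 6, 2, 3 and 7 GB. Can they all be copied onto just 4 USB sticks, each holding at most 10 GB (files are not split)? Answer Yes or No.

Yes

A valid assignment using 4 USB sticks:
  USB stick 1: 7 + 3 = 10
  USB stick 2: 7 + 3 = 10
  USB stick 3: 6 + 2 + 2 = 10
  USB stick 4: 6 + 1 = 7
Every load is within 10 GB, so 4 USB sticks suffice.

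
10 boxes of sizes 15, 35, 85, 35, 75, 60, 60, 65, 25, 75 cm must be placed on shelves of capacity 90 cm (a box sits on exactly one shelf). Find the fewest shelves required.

Total = 85 + 75 + 75 + 65 + 60 + 60 + 35 + 35 + 25 + 15 = 530 cm.
Lower bound: ⌈530/90⌉ = 6 shelves.
A packing using 7 shelves:
  shelf 1: 85 = 85
  shelf 2: 75 + 15 = 90
  shelf 3: 75 = 75
  shelf 4: 65 + 25 = 90
  shelf 5: 60 = 60
  shelf 6: 60 = 60
  shelf 7: 35 + 35 = 70
No arrangement into 6 shelves stays within capacity, so 7 is optimal.

7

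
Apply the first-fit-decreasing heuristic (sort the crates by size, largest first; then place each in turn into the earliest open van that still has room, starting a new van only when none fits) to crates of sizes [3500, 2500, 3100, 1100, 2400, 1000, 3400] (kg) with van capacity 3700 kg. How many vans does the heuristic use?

Sorted descending: 3500, 3400, 3100, 2500, 2400, 1100, 1000.
  3500 → van 1 (new)  [load 3500/3700]
  3400 → van 2 (new)  [load 3400/3700]
  3100 → van 3 (new)  [load 3100/3700]
  2500 → van 4 (new)  [load 2500/3700]
  2400 → van 5 (new)  [load 2400/3700]
  1100 → van 4  [load 3600/3700]
  1000 → van 5  [load 3400/3700]
5 vans opened.

5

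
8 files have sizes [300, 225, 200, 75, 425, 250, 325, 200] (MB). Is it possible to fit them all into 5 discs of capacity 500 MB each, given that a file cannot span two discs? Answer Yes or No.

Yes

A valid assignment using 5 discs:
  disc 1: 425 + 75 = 500
  disc 2: 325 = 325
  disc 3: 300 + 200 = 500
  disc 4: 250 + 225 = 475
  disc 5: 200 = 200
Every load is within 500 MB, so 5 discs suffice.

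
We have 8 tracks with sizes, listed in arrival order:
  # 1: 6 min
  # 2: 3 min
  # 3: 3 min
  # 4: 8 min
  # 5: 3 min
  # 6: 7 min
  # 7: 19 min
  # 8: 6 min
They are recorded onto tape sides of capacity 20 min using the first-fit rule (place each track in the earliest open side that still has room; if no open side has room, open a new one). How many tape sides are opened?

  6 → side 1 (new)  [load 6/20]
  3 → side 1  [load 9/20]
  3 → side 1  [load 12/20]
  8 → side 1  [load 20/20]
  3 → side 2 (new)  [load 3/20]
  7 → side 2  [load 10/20]
  19 → side 3 (new)  [load 19/20]
  6 → side 2  [load 16/20]
3 tape sides opened.

3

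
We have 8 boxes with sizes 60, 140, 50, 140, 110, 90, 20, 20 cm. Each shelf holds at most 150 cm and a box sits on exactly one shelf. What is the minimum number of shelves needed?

Total = 140 + 140 + 110 + 90 + 60 + 50 + 20 + 20 = 630 cm.
Lower bound: ⌈630/150⌉ = 5 shelves.
A packing using 5 shelves:
  shelf 1: 140 = 140
  shelf 2: 140 = 140
  shelf 3: 110 + 20 + 20 = 150
  shelf 4: 90 + 60 = 150
  shelf 5: 50 = 50
This matches the lower bound, so 5 is optimal.

5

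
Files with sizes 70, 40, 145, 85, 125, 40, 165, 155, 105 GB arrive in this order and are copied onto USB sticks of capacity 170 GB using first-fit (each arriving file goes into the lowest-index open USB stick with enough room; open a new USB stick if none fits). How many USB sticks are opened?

  70 → USB stick 1 (new)  [load 70/170]
  40 → USB stick 1  [load 110/170]
  145 → USB stick 2 (new)  [load 145/170]
  85 → USB stick 3 (new)  [load 85/170]
  125 → USB stick 4 (new)  [load 125/170]
  40 → USB stick 1  [load 150/170]
  165 → USB stick 5 (new)  [load 165/170]
  155 → USB stick 6 (new)  [load 155/170]
  105 → USB stick 7 (new)  [load 105/170]
7 USB sticks opened.

7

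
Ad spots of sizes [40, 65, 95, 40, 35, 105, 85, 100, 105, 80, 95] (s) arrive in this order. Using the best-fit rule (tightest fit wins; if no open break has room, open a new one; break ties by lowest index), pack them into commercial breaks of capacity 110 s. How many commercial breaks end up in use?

  40 → break 1 (new)  [load 40/110]
  65 → break 1  [load 105/110]
  95 → break 2 (new)  [load 95/110]
  40 → break 3 (new)  [load 40/110]
  35 → break 3  [load 75/110]
  105 → break 4 (new)  [load 105/110]
  85 → break 5 (new)  [load 85/110]
  100 → break 6 (new)  [load 100/110]
  105 → break 7 (new)  [load 105/110]
  80 → break 8 (new)  [load 80/110]
  95 → break 9 (new)  [load 95/110]
9 commercial breaks opened.

9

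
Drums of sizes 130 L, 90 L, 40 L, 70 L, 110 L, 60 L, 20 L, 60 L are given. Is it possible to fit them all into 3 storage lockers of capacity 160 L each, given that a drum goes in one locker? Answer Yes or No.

Total = 580 L; ⌈580/160⌉ = 4.
At least 4 storage lockers are required, but only 3 are allowed.

No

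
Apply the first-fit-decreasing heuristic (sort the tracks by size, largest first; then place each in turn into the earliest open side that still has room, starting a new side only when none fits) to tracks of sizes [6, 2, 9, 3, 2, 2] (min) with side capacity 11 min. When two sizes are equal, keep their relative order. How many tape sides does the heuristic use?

Sorted descending: 9, 6, 3, 2, 2, 2.
  9 → side 1 (new)  [load 9/11]
  6 → side 2 (new)  [load 6/11]
  3 → side 2  [load 9/11]
  2 → side 1  [load 11/11]
  2 → side 2  [load 11/11]
  2 → side 3 (new)  [load 2/11]
3 tape sides opened.

3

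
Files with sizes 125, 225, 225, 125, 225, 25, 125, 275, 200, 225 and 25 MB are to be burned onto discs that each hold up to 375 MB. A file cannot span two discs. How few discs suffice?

6

Total = 275 + 225 + 225 + 225 + 225 + 200 + 125 + 125 + 125 + 25 + 25 = 1800 MB.
Lower bound: ⌈1800/375⌉ = 5 discs.
Also, 6 files each exceed 375/2 MB, and no two of those can share a disc, so at least 6 discs are needed.
A packing using 6 discs:
  disc 1: 275 + 25 + 25 = 325
  disc 2: 225 + 125 = 350
  disc 3: 225 + 125 = 350
  disc 4: 225 + 125 = 350
  disc 5: 225 = 225
  disc 6: 200 = 200
This matches the lower bound, so 6 is optimal.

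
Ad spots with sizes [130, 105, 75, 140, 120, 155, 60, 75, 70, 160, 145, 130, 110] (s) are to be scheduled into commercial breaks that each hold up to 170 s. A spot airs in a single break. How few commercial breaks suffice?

Total = 160 + 155 + 145 + 140 + 130 + 130 + 120 + 110 + 105 + 75 + 75 + 70 + 60 = 1475 s.
Lower bound: ⌈1475/170⌉ = 9 commercial breaks.
A packing using 11 commercial breaks:
  break 1: 160 = 160
  break 2: 155 = 155
  break 3: 145 = 145
  break 4: 140 = 140
  break 5: 130 = 130
  break 6: 130 = 130
  break 7: 120 = 120
  break 8: 110 + 60 = 170
  break 9: 105 = 105
  break 10: 75 + 75 = 150
  break 11: 70 = 70
No arrangement into 10 commercial breaks stays within capacity, so 11 is optimal.

11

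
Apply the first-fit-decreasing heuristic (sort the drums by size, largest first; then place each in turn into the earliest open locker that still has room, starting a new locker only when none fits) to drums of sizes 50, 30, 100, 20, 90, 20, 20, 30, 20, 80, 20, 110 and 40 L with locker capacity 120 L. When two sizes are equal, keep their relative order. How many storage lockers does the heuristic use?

Sorted descending: 110, 100, 90, 80, 50, 40, 30, 30, 20, 20, 20, 20, 20.
  110 → locker 1 (new)  [load 110/120]
  100 → locker 2 (new)  [load 100/120]
  90 → locker 3 (new)  [load 90/120]
  80 → locker 4 (new)  [load 80/120]
  50 → locker 5 (new)  [load 50/120]
  40 → locker 4  [load 120/120]
  30 → locker 3  [load 120/120]
  30 → locker 5  [load 80/120]
  20 → locker 2  [load 120/120]
  20 → locker 5  [load 100/120]
  20 → locker 5  [load 120/120]
  20 → locker 6 (new)  [load 20/120]
  20 → locker 6  [load 40/120]
6 storage lockers opened.

6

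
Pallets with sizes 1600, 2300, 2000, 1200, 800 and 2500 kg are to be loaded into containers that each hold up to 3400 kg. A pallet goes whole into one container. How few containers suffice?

Total = 2500 + 2300 + 2000 + 1600 + 1200 + 800 = 10400 kg.
Lower bound: ⌈10400/3400⌉ = 4 containers.
A packing using 4 containers:
  container 1: 2500 + 800 = 3300
  container 2: 2300 = 2300
  container 3: 2000 + 1200 = 3200
  container 4: 1600 = 1600
This matches the lower bound, so 4 is optimal.

4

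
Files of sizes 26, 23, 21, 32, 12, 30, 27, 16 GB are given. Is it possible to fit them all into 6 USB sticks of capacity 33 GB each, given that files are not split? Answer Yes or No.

Total = 187 GB; ⌈187/33⌉ = 6.
The bound of 6 does not rule out 6, but exhaustive search shows no assignment into 6 USB sticks of capacity 33 GB exists — the minimum is 7.

No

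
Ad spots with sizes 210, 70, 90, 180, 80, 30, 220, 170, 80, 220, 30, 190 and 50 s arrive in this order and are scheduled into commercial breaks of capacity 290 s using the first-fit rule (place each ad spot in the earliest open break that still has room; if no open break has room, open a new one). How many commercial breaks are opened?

6

  210 → break 1 (new)  [load 210/290]
  70 → break 1  [load 280/290]
  90 → break 2 (new)  [load 90/290]
  180 → break 2  [load 270/290]
  80 → break 3 (new)  [load 80/290]
  30 → break 3  [load 110/290]
  220 → break 4 (new)  [load 220/290]
  170 → break 3  [load 280/290]
  80 → break 5 (new)  [load 80/290]
  220 → break 6 (new)  [load 220/290]
  30 → break 4  [load 250/290]
  190 → break 5  [load 270/290]
  50 → break 6  [load 270/290]
6 commercial breaks opened.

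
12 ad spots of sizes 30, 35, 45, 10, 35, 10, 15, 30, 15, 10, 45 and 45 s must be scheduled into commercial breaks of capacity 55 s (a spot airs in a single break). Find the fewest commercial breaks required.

7

Total = 45 + 45 + 45 + 35 + 35 + 30 + 30 + 15 + 15 + 10 + 10 + 10 = 325 s.
Lower bound: ⌈325/55⌉ = 6 commercial breaks.
Also, 7 ad spots each exceed 55/2 s, and no two of those can share a break, so at least 7 commercial breaks are needed.
A packing using 7 commercial breaks:
  break 1: 45 + 10 = 55
  break 2: 45 + 10 = 55
  break 3: 45 + 10 = 55
  break 4: 35 + 15 = 50
  break 5: 35 + 15 = 50
  break 6: 30 = 30
  break 7: 30 = 30
This matches the lower bound, so 7 is optimal.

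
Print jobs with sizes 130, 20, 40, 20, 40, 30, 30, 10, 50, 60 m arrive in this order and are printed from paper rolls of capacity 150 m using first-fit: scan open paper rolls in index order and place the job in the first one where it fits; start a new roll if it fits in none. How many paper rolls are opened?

  130 → roll 1 (new)  [load 130/150]
  20 → roll 1  [load 150/150]
  40 → roll 2 (new)  [load 40/150]
  20 → roll 2  [load 60/150]
  40 → roll 2  [load 100/150]
  30 → roll 2  [load 130/150]
  30 → roll 3 (new)  [load 30/150]
  10 → roll 2  [load 140/150]
  50 → roll 3  [load 80/150]
  60 → roll 3  [load 140/150]
3 paper rolls opened.

3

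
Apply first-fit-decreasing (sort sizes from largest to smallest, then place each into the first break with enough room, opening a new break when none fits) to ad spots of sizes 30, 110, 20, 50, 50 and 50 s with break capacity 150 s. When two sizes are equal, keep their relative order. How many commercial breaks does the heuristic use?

Sorted descending: 110, 50, 50, 50, 30, 20.
  110 → break 1 (new)  [load 110/150]
  50 → break 2 (new)  [load 50/150]
  50 → break 2  [load 100/150]
  50 → break 2  [load 150/150]
  30 → break 1  [load 140/150]
  20 → break 3 (new)  [load 20/150]
3 commercial breaks opened.

3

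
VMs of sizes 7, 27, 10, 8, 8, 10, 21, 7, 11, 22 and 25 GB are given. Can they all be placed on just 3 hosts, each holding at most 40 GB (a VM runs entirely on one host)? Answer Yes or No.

Total = 156 GB; ⌈156/40⌉ = 4.
At least 4 hosts are required, but only 3 are allowed.

No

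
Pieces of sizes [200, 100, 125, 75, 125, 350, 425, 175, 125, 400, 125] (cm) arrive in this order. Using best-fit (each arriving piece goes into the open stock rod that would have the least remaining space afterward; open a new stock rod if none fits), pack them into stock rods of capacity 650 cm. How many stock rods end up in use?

4

  200 → stock rod 1 (new)  [load 200/650]
  100 → stock rod 1  [load 300/650]
  125 → stock rod 1  [load 425/650]
  75 → stock rod 1  [load 500/650]
  125 → stock rod 1  [load 625/650]
  350 → stock rod 2 (new)  [load 350/650]
  425 → stock rod 3 (new)  [load 425/650]
  175 → stock rod 3  [load 600/650]
  125 → stock rod 2  [load 475/650]
  400 → stock rod 4 (new)  [load 400/650]
  125 → stock rod 2  [load 600/650]
4 stock rods opened.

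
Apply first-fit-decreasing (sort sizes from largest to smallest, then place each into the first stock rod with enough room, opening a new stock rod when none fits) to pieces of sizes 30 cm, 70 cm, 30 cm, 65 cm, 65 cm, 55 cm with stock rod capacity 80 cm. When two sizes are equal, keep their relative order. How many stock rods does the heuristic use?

Sorted descending: 70, 65, 65, 55, 30, 30.
  70 → stock rod 1 (new)  [load 70/80]
  65 → stock rod 2 (new)  [load 65/80]
  65 → stock rod 3 (new)  [load 65/80]
  55 → stock rod 4 (new)  [load 55/80]
  30 → stock rod 5 (new)  [load 30/80]
  30 → stock rod 5  [load 60/80]
5 stock rods opened.

5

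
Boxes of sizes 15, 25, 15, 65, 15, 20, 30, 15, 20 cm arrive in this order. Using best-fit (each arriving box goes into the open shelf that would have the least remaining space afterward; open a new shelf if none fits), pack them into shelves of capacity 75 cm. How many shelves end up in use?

4

  15 → shelf 1 (new)  [load 15/75]
  25 → shelf 1  [load 40/75]
  15 → shelf 1  [load 55/75]
  65 → shelf 2 (new)  [load 65/75]
  15 → shelf 1  [load 70/75]
  20 → shelf 3 (new)  [load 20/75]
  30 → shelf 3  [load 50/75]
  15 → shelf 3  [load 65/75]
  20 → shelf 4 (new)  [load 20/75]
4 shelves opened.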